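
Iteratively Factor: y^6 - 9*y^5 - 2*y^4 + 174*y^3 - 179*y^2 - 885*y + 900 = (y + 3)*(y^5 - 12*y^4 + 34*y^3 + 72*y^2 - 395*y + 300) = (y - 4)*(y + 3)*(y^4 - 8*y^3 + 2*y^2 + 80*y - 75) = (y - 5)*(y - 4)*(y + 3)*(y^3 - 3*y^2 - 13*y + 15) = (y - 5)^2*(y - 4)*(y + 3)*(y^2 + 2*y - 3) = (y - 5)^2*(y - 4)*(y - 1)*(y + 3)*(y + 3)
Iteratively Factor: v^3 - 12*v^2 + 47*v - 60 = (v - 3)*(v^2 - 9*v + 20) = (v - 4)*(v - 3)*(v - 5)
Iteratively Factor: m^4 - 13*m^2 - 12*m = (m + 3)*(m^3 - 3*m^2 - 4*m) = (m + 1)*(m + 3)*(m^2 - 4*m) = (m - 4)*(m + 1)*(m + 3)*(m)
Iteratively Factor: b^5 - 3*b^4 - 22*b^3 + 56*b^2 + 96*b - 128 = (b + 4)*(b^4 - 7*b^3 + 6*b^2 + 32*b - 32) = (b - 4)*(b + 4)*(b^3 - 3*b^2 - 6*b + 8) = (b - 4)*(b - 1)*(b + 4)*(b^2 - 2*b - 8) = (b - 4)^2*(b - 1)*(b + 4)*(b + 2)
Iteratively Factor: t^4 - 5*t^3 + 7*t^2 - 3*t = (t - 1)*(t^3 - 4*t^2 + 3*t) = t*(t - 1)*(t^2 - 4*t + 3) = t*(t - 3)*(t - 1)*(t - 1)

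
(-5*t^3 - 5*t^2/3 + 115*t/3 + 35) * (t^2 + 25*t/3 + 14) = -5*t^5 - 130*t^4/3 - 410*t^3/9 + 2980*t^2/9 + 2485*t/3 + 490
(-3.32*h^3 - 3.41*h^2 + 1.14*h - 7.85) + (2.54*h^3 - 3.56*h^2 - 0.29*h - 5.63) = -0.78*h^3 - 6.97*h^2 + 0.85*h - 13.48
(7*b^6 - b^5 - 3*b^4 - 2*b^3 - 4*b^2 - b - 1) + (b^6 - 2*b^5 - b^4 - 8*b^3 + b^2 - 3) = 8*b^6 - 3*b^5 - 4*b^4 - 10*b^3 - 3*b^2 - b - 4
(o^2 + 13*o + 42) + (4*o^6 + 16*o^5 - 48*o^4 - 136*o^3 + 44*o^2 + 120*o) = 4*o^6 + 16*o^5 - 48*o^4 - 136*o^3 + 45*o^2 + 133*o + 42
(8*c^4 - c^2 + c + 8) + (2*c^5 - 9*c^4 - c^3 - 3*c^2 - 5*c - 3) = 2*c^5 - c^4 - c^3 - 4*c^2 - 4*c + 5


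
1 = 1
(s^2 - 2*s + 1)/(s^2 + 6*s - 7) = (s - 1)/(s + 7)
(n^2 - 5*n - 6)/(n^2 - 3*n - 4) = (n - 6)/(n - 4)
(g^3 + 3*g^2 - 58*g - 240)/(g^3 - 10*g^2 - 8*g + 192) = (g^2 + 11*g + 30)/(g^2 - 2*g - 24)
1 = 1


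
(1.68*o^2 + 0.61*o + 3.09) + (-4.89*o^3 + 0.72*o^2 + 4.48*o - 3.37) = -4.89*o^3 + 2.4*o^2 + 5.09*o - 0.28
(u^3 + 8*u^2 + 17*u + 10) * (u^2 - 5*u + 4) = u^5 + 3*u^4 - 19*u^3 - 43*u^2 + 18*u + 40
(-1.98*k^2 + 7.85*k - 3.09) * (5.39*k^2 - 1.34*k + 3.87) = -10.6722*k^4 + 44.9647*k^3 - 34.8367*k^2 + 34.5201*k - 11.9583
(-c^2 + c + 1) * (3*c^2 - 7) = -3*c^4 + 3*c^3 + 10*c^2 - 7*c - 7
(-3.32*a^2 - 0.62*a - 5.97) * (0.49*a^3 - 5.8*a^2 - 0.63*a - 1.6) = -1.6268*a^5 + 18.9522*a^4 + 2.7623*a^3 + 40.3286*a^2 + 4.7531*a + 9.552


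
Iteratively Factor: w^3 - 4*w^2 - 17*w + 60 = (w - 3)*(w^2 - w - 20) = (w - 5)*(w - 3)*(w + 4)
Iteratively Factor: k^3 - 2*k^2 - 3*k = (k + 1)*(k^2 - 3*k) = (k - 3)*(k + 1)*(k)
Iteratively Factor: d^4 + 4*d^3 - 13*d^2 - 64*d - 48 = (d + 4)*(d^3 - 13*d - 12) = (d + 1)*(d + 4)*(d^2 - d - 12) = (d + 1)*(d + 3)*(d + 4)*(d - 4)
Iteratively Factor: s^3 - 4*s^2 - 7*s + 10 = (s + 2)*(s^2 - 6*s + 5) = (s - 1)*(s + 2)*(s - 5)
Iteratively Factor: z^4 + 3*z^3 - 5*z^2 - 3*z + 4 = (z - 1)*(z^3 + 4*z^2 - z - 4) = (z - 1)*(z + 4)*(z^2 - 1) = (z - 1)^2*(z + 4)*(z + 1)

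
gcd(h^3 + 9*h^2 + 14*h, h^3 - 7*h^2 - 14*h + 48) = 1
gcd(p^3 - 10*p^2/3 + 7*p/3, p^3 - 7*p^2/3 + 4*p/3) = p^2 - p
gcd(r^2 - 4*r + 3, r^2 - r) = r - 1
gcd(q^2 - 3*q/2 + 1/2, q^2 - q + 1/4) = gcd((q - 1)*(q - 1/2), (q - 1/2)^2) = q - 1/2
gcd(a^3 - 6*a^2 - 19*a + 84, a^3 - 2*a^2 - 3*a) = a - 3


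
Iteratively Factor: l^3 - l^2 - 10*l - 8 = (l + 1)*(l^2 - 2*l - 8) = (l + 1)*(l + 2)*(l - 4)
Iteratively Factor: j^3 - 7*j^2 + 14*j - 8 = (j - 2)*(j^2 - 5*j + 4) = (j - 4)*(j - 2)*(j - 1)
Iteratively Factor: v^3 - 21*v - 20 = (v + 1)*(v^2 - v - 20) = (v - 5)*(v + 1)*(v + 4)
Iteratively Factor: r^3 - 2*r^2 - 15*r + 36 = (r - 3)*(r^2 + r - 12) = (r - 3)^2*(r + 4)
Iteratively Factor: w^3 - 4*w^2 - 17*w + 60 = (w - 3)*(w^2 - w - 20) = (w - 5)*(w - 3)*(w + 4)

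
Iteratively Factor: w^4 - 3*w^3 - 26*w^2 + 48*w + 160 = (w - 4)*(w^3 + w^2 - 22*w - 40) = (w - 4)*(w + 2)*(w^2 - w - 20) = (w - 4)*(w + 2)*(w + 4)*(w - 5)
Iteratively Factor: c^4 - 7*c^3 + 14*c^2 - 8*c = (c - 1)*(c^3 - 6*c^2 + 8*c) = (c - 2)*(c - 1)*(c^2 - 4*c) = (c - 4)*(c - 2)*(c - 1)*(c)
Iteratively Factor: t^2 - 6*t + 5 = (t - 1)*(t - 5)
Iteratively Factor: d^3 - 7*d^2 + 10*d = (d - 2)*(d^2 - 5*d) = (d - 5)*(d - 2)*(d)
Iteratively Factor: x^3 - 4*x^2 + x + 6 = (x + 1)*(x^2 - 5*x + 6) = (x - 3)*(x + 1)*(x - 2)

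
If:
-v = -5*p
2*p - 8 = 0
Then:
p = 4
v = 20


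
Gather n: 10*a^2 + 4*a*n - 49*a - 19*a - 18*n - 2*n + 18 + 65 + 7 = 10*a^2 - 68*a + n*(4*a - 20) + 90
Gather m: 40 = 40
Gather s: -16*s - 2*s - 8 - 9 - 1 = -18*s - 18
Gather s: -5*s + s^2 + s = s^2 - 4*s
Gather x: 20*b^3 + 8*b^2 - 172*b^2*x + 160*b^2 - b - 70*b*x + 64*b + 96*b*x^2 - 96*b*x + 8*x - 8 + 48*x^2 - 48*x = 20*b^3 + 168*b^2 + 63*b + x^2*(96*b + 48) + x*(-172*b^2 - 166*b - 40) - 8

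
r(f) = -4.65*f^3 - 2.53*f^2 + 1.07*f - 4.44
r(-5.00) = 508.21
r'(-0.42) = 0.73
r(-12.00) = 7653.60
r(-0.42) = -4.99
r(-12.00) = 7653.60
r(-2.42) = 44.06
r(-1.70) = 9.27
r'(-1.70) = -30.64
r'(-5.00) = -322.38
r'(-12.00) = -1947.01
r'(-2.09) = -49.29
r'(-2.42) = -68.38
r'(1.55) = -40.29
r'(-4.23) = -227.13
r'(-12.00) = -1947.01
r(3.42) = -216.38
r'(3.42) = -179.40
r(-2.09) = 24.72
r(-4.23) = 297.71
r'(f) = -13.95*f^2 - 5.06*f + 1.07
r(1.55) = -26.18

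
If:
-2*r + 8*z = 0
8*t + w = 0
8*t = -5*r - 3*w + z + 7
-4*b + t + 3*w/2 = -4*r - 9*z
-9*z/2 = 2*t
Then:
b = 1393/880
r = 28/55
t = -63/220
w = 126/55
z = 7/55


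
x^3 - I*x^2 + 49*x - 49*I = (x - 7*I)*(x - I)*(x + 7*I)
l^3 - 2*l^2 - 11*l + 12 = (l - 4)*(l - 1)*(l + 3)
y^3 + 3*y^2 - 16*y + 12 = (y - 2)*(y - 1)*(y + 6)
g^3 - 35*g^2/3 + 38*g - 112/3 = (g - 7)*(g - 8/3)*(g - 2)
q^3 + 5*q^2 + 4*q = q*(q + 1)*(q + 4)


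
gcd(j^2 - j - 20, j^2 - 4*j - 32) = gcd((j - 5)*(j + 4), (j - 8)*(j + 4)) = j + 4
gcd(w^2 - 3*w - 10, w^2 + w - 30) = w - 5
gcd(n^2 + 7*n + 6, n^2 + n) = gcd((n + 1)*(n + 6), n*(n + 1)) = n + 1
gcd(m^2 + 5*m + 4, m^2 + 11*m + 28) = m + 4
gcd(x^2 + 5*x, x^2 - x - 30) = x + 5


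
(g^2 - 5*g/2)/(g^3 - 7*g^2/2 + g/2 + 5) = g/(g^2 - g - 2)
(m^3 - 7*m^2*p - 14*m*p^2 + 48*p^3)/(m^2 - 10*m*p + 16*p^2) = m + 3*p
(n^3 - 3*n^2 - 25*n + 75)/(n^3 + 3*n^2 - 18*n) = (n^2 - 25)/(n*(n + 6))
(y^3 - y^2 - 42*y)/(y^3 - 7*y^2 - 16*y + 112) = y*(y + 6)/(y^2 - 16)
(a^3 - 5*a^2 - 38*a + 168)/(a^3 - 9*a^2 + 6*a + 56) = (a + 6)/(a + 2)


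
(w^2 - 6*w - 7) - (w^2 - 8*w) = 2*w - 7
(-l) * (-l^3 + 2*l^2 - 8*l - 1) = l^4 - 2*l^3 + 8*l^2 + l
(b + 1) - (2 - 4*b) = 5*b - 1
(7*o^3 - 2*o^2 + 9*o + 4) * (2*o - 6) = 14*o^4 - 46*o^3 + 30*o^2 - 46*o - 24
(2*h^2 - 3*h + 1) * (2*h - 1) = 4*h^3 - 8*h^2 + 5*h - 1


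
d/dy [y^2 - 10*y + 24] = 2*y - 10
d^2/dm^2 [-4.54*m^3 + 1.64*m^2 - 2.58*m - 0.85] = 3.28 - 27.24*m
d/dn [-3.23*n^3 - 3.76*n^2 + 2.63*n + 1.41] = -9.69*n^2 - 7.52*n + 2.63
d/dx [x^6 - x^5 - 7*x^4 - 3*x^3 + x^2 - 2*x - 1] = 6*x^5 - 5*x^4 - 28*x^3 - 9*x^2 + 2*x - 2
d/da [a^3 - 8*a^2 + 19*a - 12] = 3*a^2 - 16*a + 19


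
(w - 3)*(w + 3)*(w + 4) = w^3 + 4*w^2 - 9*w - 36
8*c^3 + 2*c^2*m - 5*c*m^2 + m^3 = (-4*c + m)*(-2*c + m)*(c + m)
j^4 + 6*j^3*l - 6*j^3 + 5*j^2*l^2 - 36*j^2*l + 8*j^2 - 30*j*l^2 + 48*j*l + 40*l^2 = (j - 4)*(j - 2)*(j + l)*(j + 5*l)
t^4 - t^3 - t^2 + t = t*(t - 1)^2*(t + 1)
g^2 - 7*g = g*(g - 7)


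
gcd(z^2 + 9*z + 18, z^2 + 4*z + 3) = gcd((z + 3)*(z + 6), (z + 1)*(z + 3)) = z + 3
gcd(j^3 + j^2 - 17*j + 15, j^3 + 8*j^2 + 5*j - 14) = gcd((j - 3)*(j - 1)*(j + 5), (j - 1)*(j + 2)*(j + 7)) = j - 1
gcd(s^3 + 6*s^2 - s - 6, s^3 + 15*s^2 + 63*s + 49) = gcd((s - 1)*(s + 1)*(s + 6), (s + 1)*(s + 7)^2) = s + 1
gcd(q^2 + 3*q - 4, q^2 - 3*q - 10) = 1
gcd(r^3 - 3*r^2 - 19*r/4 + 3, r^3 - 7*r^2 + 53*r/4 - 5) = r^2 - 9*r/2 + 2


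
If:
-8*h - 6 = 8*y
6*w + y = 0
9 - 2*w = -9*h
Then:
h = -105/104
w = -9/208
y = 27/104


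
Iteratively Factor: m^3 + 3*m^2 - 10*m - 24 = (m + 2)*(m^2 + m - 12) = (m + 2)*(m + 4)*(m - 3)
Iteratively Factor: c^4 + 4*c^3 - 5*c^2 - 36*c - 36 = (c - 3)*(c^3 + 7*c^2 + 16*c + 12) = (c - 3)*(c + 2)*(c^2 + 5*c + 6) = (c - 3)*(c + 2)*(c + 3)*(c + 2)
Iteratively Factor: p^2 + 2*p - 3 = (p - 1)*(p + 3)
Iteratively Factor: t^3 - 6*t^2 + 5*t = (t - 1)*(t^2 - 5*t) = t*(t - 1)*(t - 5)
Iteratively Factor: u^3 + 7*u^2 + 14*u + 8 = (u + 1)*(u^2 + 6*u + 8) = (u + 1)*(u + 2)*(u + 4)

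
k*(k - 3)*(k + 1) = k^3 - 2*k^2 - 3*k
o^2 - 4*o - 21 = (o - 7)*(o + 3)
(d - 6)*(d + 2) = d^2 - 4*d - 12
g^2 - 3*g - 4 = (g - 4)*(g + 1)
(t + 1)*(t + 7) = t^2 + 8*t + 7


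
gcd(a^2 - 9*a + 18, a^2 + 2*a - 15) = a - 3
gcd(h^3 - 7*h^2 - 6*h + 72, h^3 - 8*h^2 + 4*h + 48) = h^2 - 10*h + 24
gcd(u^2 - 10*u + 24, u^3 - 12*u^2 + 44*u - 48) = u^2 - 10*u + 24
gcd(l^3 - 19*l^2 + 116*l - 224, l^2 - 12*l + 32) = l^2 - 12*l + 32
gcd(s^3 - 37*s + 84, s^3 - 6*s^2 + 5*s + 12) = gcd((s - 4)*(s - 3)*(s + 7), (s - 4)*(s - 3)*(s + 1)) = s^2 - 7*s + 12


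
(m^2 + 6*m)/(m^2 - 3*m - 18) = m*(m + 6)/(m^2 - 3*m - 18)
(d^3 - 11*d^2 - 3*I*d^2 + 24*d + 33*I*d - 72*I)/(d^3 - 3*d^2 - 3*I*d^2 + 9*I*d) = (d - 8)/d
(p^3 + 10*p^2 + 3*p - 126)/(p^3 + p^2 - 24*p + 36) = (p + 7)/(p - 2)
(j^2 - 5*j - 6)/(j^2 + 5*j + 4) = (j - 6)/(j + 4)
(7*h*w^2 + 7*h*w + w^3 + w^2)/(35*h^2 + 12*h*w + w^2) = w*(w + 1)/(5*h + w)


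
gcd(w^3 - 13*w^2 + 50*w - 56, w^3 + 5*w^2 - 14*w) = w - 2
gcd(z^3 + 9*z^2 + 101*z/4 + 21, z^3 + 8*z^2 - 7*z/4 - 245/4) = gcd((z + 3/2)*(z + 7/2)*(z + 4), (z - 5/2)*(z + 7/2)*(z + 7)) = z + 7/2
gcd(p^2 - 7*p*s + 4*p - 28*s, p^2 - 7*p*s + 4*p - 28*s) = p^2 - 7*p*s + 4*p - 28*s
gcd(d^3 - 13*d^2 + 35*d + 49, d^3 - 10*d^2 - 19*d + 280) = d - 7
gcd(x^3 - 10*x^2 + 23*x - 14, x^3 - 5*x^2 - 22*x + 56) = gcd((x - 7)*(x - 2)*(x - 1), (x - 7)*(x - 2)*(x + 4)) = x^2 - 9*x + 14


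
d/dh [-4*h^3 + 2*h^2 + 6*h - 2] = -12*h^2 + 4*h + 6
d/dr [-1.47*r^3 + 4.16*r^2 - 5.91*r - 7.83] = -4.41*r^2 + 8.32*r - 5.91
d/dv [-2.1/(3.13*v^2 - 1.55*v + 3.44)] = (13.146*v - 3.255)/(3.13*v^2 - 1.55*v + 3.44)^2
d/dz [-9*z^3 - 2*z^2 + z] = -27*z^2 - 4*z + 1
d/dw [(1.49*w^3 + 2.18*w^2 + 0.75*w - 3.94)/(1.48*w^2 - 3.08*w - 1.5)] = (2.2052*w^4 - 9.1784*w^3 - 14.5294*w^2 + 5.1224*w - 13.2602)/(2.1904*w^4 - 9.1168*w^3 + 5.0464*w^2 + 9.24*w + 2.25)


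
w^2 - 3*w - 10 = (w - 5)*(w + 2)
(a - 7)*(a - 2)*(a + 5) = a^3 - 4*a^2 - 31*a + 70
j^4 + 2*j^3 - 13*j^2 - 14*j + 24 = (j - 3)*(j - 1)*(j + 2)*(j + 4)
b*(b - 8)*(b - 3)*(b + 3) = b^4 - 8*b^3 - 9*b^2 + 72*b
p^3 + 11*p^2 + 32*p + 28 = (p + 2)^2*(p + 7)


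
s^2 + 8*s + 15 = (s + 3)*(s + 5)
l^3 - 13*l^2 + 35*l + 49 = (l - 7)^2*(l + 1)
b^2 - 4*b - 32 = (b - 8)*(b + 4)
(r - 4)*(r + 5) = r^2 + r - 20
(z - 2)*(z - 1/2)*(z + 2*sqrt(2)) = z^3 - 5*z^2/2 + 2*sqrt(2)*z^2 - 5*sqrt(2)*z + z + 2*sqrt(2)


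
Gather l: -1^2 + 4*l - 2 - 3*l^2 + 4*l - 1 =-3*l^2 + 8*l - 4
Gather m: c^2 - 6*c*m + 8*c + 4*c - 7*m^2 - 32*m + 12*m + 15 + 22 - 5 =c^2 + 12*c - 7*m^2 + m*(-6*c - 20) + 32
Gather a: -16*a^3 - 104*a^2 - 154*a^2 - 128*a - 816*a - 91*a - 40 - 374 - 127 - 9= -16*a^3 - 258*a^2 - 1035*a - 550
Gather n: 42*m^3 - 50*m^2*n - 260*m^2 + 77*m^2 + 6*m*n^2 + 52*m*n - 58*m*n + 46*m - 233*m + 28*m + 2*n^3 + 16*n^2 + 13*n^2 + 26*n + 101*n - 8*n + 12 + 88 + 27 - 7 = 42*m^3 - 183*m^2 - 159*m + 2*n^3 + n^2*(6*m + 29) + n*(-50*m^2 - 6*m + 119) + 120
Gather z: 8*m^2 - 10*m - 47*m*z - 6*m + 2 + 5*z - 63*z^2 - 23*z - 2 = 8*m^2 - 16*m - 63*z^2 + z*(-47*m - 18)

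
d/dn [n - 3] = 1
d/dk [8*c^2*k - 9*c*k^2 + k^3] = 8*c^2 - 18*c*k + 3*k^2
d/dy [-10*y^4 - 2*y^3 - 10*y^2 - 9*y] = -40*y^3 - 6*y^2 - 20*y - 9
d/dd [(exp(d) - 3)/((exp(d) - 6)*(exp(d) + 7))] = (-exp(2*d) + 6*exp(d) - 39)*exp(d)/(exp(4*d) + 2*exp(3*d) - 83*exp(2*d) - 84*exp(d) + 1764)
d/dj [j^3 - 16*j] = 3*j^2 - 16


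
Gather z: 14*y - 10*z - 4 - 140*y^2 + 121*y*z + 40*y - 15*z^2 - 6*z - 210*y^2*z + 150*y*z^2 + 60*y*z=-140*y^2 + 54*y + z^2*(150*y - 15) + z*(-210*y^2 + 181*y - 16) - 4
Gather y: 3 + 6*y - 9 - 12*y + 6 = -6*y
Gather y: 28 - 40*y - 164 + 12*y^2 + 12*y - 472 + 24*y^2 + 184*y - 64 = 36*y^2 + 156*y - 672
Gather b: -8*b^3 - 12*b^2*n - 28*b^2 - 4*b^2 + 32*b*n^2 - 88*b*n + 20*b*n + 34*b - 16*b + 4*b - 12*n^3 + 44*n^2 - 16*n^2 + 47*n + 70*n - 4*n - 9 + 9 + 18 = -8*b^3 + b^2*(-12*n - 32) + b*(32*n^2 - 68*n + 22) - 12*n^3 + 28*n^2 + 113*n + 18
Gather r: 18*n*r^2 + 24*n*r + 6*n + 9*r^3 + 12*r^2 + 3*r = 6*n + 9*r^3 + r^2*(18*n + 12) + r*(24*n + 3)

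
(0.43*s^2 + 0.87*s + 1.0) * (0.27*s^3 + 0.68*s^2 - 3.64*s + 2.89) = 0.1161*s^5 + 0.5273*s^4 - 0.7036*s^3 - 1.2441*s^2 - 1.1257*s + 2.89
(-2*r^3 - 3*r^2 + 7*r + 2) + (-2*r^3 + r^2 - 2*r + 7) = -4*r^3 - 2*r^2 + 5*r + 9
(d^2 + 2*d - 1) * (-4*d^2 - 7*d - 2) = -4*d^4 - 15*d^3 - 12*d^2 + 3*d + 2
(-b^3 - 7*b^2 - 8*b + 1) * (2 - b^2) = b^5 + 7*b^4 + 6*b^3 - 15*b^2 - 16*b + 2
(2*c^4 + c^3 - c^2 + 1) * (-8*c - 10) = -16*c^5 - 28*c^4 - 2*c^3 + 10*c^2 - 8*c - 10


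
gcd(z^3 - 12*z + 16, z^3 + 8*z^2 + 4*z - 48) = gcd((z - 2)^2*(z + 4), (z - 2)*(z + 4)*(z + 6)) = z^2 + 2*z - 8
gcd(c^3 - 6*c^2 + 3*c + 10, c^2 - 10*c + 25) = c - 5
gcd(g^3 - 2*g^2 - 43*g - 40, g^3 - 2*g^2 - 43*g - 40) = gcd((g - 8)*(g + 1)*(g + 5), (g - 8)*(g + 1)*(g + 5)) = g^3 - 2*g^2 - 43*g - 40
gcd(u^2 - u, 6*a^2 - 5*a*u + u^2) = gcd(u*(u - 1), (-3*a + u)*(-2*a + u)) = 1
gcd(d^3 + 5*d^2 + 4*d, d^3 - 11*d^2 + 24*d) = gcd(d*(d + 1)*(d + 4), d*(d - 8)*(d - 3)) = d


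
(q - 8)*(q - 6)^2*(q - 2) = q^4 - 22*q^3 + 172*q^2 - 552*q + 576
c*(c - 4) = c^2 - 4*c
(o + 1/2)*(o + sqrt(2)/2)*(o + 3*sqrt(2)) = o^3 + o^2/2 + 7*sqrt(2)*o^2/2 + 7*sqrt(2)*o/4 + 3*o + 3/2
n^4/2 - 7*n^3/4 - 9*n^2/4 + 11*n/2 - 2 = (n/2 + 1)*(n - 4)*(n - 1)*(n - 1/2)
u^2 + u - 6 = (u - 2)*(u + 3)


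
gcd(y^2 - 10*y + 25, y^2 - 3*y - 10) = y - 5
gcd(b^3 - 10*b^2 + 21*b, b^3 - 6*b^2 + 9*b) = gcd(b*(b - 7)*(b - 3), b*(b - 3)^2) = b^2 - 3*b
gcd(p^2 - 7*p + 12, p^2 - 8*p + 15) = p - 3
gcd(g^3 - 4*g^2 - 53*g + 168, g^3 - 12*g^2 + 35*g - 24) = g^2 - 11*g + 24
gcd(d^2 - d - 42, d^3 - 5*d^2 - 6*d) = 1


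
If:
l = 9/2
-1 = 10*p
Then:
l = 9/2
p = -1/10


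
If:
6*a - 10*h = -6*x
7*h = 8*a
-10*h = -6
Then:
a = 21/40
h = 3/5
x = 19/40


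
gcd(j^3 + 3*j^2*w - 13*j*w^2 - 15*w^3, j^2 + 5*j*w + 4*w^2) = j + w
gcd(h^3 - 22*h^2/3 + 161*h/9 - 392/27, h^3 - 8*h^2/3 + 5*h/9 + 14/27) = h - 7/3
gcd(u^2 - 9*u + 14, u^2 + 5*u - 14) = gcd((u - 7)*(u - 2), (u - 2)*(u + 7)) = u - 2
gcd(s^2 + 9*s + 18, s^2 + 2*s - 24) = s + 6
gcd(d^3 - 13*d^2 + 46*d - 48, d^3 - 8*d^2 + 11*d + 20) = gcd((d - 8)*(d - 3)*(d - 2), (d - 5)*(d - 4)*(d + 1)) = 1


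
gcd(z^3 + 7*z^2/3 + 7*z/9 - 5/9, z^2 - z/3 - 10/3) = z + 5/3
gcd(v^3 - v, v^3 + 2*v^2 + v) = v^2 + v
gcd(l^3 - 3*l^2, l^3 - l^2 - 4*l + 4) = 1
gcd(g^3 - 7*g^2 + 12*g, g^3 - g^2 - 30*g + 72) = g^2 - 7*g + 12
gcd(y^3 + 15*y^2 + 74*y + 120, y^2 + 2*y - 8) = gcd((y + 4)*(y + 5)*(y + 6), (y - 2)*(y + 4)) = y + 4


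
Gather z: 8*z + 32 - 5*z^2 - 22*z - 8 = -5*z^2 - 14*z + 24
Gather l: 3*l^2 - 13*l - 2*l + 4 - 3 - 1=3*l^2 - 15*l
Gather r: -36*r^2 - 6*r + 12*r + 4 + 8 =-36*r^2 + 6*r + 12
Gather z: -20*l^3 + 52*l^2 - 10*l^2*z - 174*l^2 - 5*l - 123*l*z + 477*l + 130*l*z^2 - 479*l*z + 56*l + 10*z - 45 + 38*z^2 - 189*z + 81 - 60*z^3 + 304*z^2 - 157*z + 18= -20*l^3 - 122*l^2 + 528*l - 60*z^3 + z^2*(130*l + 342) + z*(-10*l^2 - 602*l - 336) + 54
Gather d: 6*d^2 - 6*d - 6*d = 6*d^2 - 12*d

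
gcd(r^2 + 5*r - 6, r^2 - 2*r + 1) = r - 1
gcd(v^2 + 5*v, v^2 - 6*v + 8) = 1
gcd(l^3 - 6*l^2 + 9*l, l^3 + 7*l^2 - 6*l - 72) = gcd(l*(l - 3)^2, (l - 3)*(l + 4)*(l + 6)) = l - 3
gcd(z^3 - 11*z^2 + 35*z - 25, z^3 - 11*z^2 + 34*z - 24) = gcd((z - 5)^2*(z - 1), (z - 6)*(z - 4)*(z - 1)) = z - 1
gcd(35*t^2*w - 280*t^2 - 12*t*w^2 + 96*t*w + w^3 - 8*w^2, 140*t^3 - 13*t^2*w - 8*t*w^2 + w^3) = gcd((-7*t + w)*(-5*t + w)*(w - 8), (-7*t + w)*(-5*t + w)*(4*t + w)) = 35*t^2 - 12*t*w + w^2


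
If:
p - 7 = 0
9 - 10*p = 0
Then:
No Solution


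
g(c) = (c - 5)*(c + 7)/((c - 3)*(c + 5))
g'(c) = (c - 5)/((c - 3)*(c + 5)) - (c - 5)*(c + 7)/((c - 3)*(c + 5)^2) - (c - 5)*(c + 7)/((c - 3)^2*(c + 5)) + (c + 7)/((c - 3)*(c + 5))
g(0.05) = 2.34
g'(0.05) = 0.19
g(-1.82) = 2.30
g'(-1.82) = -0.14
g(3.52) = -3.51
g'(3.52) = 9.21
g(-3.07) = 2.71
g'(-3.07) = -0.60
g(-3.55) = 3.11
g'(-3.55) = -1.13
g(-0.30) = 2.29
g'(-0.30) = 0.12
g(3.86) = -1.62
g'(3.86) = 3.35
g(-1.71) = 2.29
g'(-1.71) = -0.12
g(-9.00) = 0.58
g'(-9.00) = -0.14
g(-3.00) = 2.67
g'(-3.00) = -0.56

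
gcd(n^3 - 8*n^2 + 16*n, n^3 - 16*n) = n^2 - 4*n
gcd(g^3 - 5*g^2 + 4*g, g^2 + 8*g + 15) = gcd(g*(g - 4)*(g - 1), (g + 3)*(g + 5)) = 1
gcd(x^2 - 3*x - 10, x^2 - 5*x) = x - 5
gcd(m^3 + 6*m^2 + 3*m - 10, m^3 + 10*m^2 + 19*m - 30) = m^2 + 4*m - 5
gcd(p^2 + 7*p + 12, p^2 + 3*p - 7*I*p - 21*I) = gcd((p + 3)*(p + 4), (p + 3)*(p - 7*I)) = p + 3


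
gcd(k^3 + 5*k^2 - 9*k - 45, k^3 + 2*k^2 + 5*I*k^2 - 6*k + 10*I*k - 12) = 1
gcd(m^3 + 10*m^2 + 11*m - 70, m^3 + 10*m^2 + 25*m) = m + 5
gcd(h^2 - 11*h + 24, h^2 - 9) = h - 3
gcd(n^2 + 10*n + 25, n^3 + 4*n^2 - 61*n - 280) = n + 5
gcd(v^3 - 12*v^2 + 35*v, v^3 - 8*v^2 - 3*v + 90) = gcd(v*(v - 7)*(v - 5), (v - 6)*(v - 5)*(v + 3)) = v - 5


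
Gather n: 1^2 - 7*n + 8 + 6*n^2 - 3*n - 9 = 6*n^2 - 10*n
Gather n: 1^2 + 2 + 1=4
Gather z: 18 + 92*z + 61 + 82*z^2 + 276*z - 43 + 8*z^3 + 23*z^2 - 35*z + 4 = 8*z^3 + 105*z^2 + 333*z + 40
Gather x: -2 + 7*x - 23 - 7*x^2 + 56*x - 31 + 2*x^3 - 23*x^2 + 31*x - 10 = 2*x^3 - 30*x^2 + 94*x - 66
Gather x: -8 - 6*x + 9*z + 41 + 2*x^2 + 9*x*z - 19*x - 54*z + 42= 2*x^2 + x*(9*z - 25) - 45*z + 75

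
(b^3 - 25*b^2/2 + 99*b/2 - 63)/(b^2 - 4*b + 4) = (2*b^3 - 25*b^2 + 99*b - 126)/(2*(b^2 - 4*b + 4))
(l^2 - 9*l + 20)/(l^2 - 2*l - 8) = (l - 5)/(l + 2)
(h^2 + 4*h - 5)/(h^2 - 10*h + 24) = (h^2 + 4*h - 5)/(h^2 - 10*h + 24)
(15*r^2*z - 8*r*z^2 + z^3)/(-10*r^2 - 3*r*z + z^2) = z*(-3*r + z)/(2*r + z)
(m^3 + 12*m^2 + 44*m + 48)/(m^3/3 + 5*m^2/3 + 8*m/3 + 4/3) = 3*(m^2 + 10*m + 24)/(m^2 + 3*m + 2)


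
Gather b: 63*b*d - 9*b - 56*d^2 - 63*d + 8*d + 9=b*(63*d - 9) - 56*d^2 - 55*d + 9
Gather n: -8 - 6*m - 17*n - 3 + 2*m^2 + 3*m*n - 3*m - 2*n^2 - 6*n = 2*m^2 - 9*m - 2*n^2 + n*(3*m - 23) - 11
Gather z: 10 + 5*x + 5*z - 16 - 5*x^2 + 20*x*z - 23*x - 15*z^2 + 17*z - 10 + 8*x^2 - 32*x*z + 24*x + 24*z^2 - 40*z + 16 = 3*x^2 + 6*x + 9*z^2 + z*(-12*x - 18)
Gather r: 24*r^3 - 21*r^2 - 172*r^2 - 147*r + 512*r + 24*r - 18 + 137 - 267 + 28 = 24*r^3 - 193*r^2 + 389*r - 120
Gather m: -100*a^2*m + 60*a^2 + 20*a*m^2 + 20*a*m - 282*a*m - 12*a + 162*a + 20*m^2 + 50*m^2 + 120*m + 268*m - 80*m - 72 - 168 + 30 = 60*a^2 + 150*a + m^2*(20*a + 70) + m*(-100*a^2 - 262*a + 308) - 210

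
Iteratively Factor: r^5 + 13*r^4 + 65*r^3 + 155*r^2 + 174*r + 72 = (r + 3)*(r^4 + 10*r^3 + 35*r^2 + 50*r + 24) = (r + 3)^2*(r^3 + 7*r^2 + 14*r + 8) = (r + 2)*(r + 3)^2*(r^2 + 5*r + 4) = (r + 2)*(r + 3)^2*(r + 4)*(r + 1)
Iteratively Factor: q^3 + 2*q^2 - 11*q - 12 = (q + 1)*(q^2 + q - 12) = (q + 1)*(q + 4)*(q - 3)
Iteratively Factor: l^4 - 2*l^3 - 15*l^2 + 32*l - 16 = (l - 1)*(l^3 - l^2 - 16*l + 16) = (l - 4)*(l - 1)*(l^2 + 3*l - 4) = (l - 4)*(l - 1)*(l + 4)*(l - 1)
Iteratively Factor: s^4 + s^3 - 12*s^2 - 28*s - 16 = (s + 2)*(s^3 - s^2 - 10*s - 8) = (s + 2)^2*(s^2 - 3*s - 4) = (s + 1)*(s + 2)^2*(s - 4)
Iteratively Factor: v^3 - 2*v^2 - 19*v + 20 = (v - 1)*(v^2 - v - 20) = (v - 5)*(v - 1)*(v + 4)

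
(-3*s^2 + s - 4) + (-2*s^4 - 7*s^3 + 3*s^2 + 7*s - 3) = -2*s^4 - 7*s^3 + 8*s - 7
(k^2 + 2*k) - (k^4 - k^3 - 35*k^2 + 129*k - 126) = -k^4 + k^3 + 36*k^2 - 127*k + 126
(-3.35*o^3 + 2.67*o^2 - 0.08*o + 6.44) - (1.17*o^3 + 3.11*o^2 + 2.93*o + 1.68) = -4.52*o^3 - 0.44*o^2 - 3.01*o + 4.76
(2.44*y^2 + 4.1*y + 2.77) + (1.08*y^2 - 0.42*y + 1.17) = 3.52*y^2 + 3.68*y + 3.94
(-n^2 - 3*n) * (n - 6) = -n^3 + 3*n^2 + 18*n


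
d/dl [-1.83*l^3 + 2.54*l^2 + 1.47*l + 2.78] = -5.49*l^2 + 5.08*l + 1.47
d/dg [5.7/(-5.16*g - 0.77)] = 29.412/(5.16*g + 0.77)^2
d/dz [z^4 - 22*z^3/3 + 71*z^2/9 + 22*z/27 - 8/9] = 4*z^3 - 22*z^2 + 142*z/9 + 22/27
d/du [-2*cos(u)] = 2*sin(u)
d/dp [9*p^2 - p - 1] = 18*p - 1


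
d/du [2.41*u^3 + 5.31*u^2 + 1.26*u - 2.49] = 7.23*u^2 + 10.62*u + 1.26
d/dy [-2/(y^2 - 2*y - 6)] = 4*(y - 1)/(-y^2 + 2*y + 6)^2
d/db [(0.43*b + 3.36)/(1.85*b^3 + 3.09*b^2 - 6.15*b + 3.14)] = (-1.591*b^3 - 19.9767*b^2 - 20.7648*b + 22.0142)/(3.4225*b^6 + 11.433*b^5 - 13.2069*b^4 - 26.389*b^3 + 57.2277*b^2 - 38.622*b + 9.8596)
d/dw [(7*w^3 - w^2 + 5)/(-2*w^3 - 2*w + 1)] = (-2*w^4 - 28*w^3 + 53*w^2 - 2*w + 10)/(4*w^6 + 8*w^4 - 4*w^3 + 4*w^2 - 4*w + 1)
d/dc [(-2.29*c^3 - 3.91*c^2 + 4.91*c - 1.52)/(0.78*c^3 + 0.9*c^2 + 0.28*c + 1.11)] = (0.988799999999999*c^4 - 8.942*c^3 - 9.5827*c^2 - 5.9442*c + 5.8757)/(0.6084*c^6 + 1.404*c^5 + 1.2468*c^4 + 2.2356*c^3 + 2.0764*c^2 + 0.6216*c + 1.2321)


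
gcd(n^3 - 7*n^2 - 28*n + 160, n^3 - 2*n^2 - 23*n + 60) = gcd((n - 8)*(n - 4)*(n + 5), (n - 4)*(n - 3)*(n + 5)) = n^2 + n - 20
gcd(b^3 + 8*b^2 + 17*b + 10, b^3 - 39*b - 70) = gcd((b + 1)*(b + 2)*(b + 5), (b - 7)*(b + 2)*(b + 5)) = b^2 + 7*b + 10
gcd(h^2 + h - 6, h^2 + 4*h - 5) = 1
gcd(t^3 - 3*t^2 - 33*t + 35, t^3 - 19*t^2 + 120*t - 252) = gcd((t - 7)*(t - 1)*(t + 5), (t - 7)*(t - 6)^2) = t - 7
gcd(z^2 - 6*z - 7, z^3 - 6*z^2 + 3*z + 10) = z + 1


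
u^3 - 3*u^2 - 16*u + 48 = (u - 4)*(u - 3)*(u + 4)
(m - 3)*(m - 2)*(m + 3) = m^3 - 2*m^2 - 9*m + 18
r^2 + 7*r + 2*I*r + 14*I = (r + 7)*(r + 2*I)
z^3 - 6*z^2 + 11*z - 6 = (z - 3)*(z - 2)*(z - 1)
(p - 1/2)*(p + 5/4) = p^2 + 3*p/4 - 5/8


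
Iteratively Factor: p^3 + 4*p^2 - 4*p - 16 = (p + 4)*(p^2 - 4) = (p + 2)*(p + 4)*(p - 2)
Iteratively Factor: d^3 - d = (d)*(d^2 - 1) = d*(d - 1)*(d + 1)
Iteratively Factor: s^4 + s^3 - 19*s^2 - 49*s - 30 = (s + 2)*(s^3 - s^2 - 17*s - 15) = (s - 5)*(s + 2)*(s^2 + 4*s + 3) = (s - 5)*(s + 2)*(s + 3)*(s + 1)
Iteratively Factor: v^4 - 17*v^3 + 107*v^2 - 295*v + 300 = (v - 4)*(v^3 - 13*v^2 + 55*v - 75) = (v - 4)*(v - 3)*(v^2 - 10*v + 25) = (v - 5)*(v - 4)*(v - 3)*(v - 5)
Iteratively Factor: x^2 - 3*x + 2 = (x - 2)*(x - 1)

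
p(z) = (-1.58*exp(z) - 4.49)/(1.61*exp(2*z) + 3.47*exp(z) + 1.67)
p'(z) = (-1.58*exp(z) - 4.49)*(-3.22*exp(2*z) - 3.47*exp(z))/(1.61*exp(2*z) + 3.47*exp(z) + 1.67)^2 - 1.58*exp(z)/(1.61*exp(2*z) + 3.47*exp(z) + 1.67)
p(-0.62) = -1.33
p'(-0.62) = 0.72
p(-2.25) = -2.27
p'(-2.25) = 0.36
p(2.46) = -0.09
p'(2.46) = 0.09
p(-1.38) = -1.85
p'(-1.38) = 0.60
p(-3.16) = -2.50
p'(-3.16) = 0.17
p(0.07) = -0.85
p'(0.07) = 0.64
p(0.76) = -0.48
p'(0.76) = 0.44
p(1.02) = -0.37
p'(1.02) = 0.36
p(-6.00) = -2.68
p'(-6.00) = 0.01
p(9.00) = 0.00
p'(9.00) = 0.00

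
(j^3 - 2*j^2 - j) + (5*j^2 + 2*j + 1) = j^3 + 3*j^2 + j + 1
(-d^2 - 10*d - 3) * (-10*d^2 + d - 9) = 10*d^4 + 99*d^3 + 29*d^2 + 87*d + 27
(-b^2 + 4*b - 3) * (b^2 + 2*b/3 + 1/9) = -b^4 + 10*b^3/3 - 4*b^2/9 - 14*b/9 - 1/3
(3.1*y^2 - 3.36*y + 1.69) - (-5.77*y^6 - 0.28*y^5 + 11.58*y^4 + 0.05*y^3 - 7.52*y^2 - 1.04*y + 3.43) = 5.77*y^6 + 0.28*y^5 - 11.58*y^4 - 0.05*y^3 + 10.62*y^2 - 2.32*y - 1.74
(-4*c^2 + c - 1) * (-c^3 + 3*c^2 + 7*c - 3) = 4*c^5 - 13*c^4 - 24*c^3 + 16*c^2 - 10*c + 3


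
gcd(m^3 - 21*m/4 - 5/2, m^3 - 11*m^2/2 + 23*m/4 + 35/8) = m^2 - 2*m - 5/4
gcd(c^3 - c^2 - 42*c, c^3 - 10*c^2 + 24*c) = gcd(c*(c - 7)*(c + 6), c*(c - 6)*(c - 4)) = c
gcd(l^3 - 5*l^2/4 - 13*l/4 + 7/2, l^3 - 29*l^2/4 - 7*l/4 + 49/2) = l^2 - l/4 - 7/2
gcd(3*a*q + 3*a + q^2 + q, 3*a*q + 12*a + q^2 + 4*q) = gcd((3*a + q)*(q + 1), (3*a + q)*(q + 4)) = 3*a + q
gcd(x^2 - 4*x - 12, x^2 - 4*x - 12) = x^2 - 4*x - 12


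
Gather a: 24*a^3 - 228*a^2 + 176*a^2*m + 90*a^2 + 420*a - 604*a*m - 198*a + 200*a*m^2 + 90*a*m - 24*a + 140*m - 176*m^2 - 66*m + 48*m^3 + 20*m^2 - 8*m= 24*a^3 + a^2*(176*m - 138) + a*(200*m^2 - 514*m + 198) + 48*m^3 - 156*m^2 + 66*m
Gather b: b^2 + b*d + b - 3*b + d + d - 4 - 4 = b^2 + b*(d - 2) + 2*d - 8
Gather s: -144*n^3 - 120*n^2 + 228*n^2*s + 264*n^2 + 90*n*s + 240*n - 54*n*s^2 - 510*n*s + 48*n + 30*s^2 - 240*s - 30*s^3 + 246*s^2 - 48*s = -144*n^3 + 144*n^2 + 288*n - 30*s^3 + s^2*(276 - 54*n) + s*(228*n^2 - 420*n - 288)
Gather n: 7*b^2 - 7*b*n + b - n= 7*b^2 + b + n*(-7*b - 1)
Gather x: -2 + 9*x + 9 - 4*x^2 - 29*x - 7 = -4*x^2 - 20*x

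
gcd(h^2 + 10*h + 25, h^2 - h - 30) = h + 5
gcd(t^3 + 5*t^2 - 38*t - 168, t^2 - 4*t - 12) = t - 6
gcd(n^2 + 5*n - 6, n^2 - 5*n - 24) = 1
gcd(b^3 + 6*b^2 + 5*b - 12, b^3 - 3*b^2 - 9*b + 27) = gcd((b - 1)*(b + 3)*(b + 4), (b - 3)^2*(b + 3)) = b + 3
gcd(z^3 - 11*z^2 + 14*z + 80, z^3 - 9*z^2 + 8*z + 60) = z^2 - 3*z - 10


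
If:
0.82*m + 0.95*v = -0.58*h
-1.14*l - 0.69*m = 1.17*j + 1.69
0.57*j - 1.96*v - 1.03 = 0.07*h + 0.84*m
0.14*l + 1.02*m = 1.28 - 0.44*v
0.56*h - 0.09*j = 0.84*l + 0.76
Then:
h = 0.44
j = -2.43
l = -0.35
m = 2.26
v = -2.22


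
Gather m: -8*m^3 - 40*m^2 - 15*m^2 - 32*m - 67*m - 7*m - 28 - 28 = -8*m^3 - 55*m^2 - 106*m - 56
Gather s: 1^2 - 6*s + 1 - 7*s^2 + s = -7*s^2 - 5*s + 2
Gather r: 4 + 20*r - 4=20*r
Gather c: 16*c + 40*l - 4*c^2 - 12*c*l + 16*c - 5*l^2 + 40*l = -4*c^2 + c*(32 - 12*l) - 5*l^2 + 80*l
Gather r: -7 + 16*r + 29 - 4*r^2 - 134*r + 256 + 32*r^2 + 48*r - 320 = 28*r^2 - 70*r - 42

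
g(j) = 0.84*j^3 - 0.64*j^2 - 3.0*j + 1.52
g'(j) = 2.52*j^2 - 1.28*j - 3.0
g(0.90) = -1.09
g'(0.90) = -2.11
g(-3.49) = -31.51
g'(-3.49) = 32.16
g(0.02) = 1.46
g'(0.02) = -3.02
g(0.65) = -0.47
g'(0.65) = -2.77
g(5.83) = 128.73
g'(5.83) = 75.19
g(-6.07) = -191.72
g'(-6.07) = 97.62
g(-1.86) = -0.52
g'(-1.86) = 8.10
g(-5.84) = -170.10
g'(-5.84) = 90.42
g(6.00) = 141.92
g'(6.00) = 80.04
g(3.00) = 9.44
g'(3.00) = 15.84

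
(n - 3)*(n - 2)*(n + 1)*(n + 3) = n^4 - n^3 - 11*n^2 + 9*n + 18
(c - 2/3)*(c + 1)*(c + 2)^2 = c^4 + 13*c^3/3 + 14*c^2/3 - 4*c/3 - 8/3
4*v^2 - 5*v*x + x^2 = (-4*v + x)*(-v + x)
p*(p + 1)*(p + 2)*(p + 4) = p^4 + 7*p^3 + 14*p^2 + 8*p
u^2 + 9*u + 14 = (u + 2)*(u + 7)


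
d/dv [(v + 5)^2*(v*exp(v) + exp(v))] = (v^3 + 14*v^2 + 57*v + 60)*exp(v)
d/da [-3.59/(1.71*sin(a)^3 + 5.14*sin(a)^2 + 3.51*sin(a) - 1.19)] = (18.4167*sin(a)^2 + 36.9052*sin(a) + 12.6009)*cos(a)/(1.71*sin(a)^3 + 5.14*sin(a)^2 + 3.51*sin(a) - 1.19)^2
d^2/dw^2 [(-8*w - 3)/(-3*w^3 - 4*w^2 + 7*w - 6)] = 2*(216*w^5 + 450*w^4 + 584*w^3 - 909*w^2 - 990*w + 411)/(27*w^9 + 108*w^8 - 45*w^7 - 278*w^6 + 537*w^5 + 120*w^4 - 1027*w^3 + 1314*w^2 - 756*w + 216)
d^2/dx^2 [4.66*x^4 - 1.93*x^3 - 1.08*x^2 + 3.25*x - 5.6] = 55.92*x^2 - 11.58*x - 2.16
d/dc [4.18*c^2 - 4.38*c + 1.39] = 8.36*c - 4.38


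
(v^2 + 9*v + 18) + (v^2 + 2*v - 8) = 2*v^2 + 11*v + 10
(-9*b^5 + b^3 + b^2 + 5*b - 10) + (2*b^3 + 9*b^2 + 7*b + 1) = -9*b^5 + 3*b^3 + 10*b^2 + 12*b - 9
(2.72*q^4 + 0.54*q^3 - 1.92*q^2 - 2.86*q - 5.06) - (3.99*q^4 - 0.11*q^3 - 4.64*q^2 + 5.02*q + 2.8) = -1.27*q^4 + 0.65*q^3 + 2.72*q^2 - 7.88*q - 7.86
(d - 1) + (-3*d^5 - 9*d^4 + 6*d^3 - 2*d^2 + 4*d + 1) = -3*d^5 - 9*d^4 + 6*d^3 - 2*d^2 + 5*d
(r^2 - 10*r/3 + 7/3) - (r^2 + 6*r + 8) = -28*r/3 - 17/3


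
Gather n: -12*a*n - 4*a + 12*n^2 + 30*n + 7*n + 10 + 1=-4*a + 12*n^2 + n*(37 - 12*a) + 11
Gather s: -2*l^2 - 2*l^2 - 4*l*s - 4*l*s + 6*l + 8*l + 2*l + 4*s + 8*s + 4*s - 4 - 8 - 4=-4*l^2 + 16*l + s*(16 - 8*l) - 16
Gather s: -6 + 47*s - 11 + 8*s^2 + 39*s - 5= 8*s^2 + 86*s - 22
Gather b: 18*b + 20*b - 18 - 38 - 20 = 38*b - 76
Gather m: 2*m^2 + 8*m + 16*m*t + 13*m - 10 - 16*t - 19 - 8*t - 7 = 2*m^2 + m*(16*t + 21) - 24*t - 36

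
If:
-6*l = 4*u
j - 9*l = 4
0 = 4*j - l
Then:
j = -4/35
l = -16/35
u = 24/35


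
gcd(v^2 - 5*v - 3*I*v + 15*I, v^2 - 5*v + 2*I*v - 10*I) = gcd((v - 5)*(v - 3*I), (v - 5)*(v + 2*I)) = v - 5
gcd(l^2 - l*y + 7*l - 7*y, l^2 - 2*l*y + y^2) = -l + y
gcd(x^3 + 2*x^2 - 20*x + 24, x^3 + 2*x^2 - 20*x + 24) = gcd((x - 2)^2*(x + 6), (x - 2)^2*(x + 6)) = x^3 + 2*x^2 - 20*x + 24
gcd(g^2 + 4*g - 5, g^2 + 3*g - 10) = g + 5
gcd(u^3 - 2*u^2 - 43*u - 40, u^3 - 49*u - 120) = u^2 - 3*u - 40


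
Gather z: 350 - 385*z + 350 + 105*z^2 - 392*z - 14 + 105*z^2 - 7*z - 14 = 210*z^2 - 784*z + 672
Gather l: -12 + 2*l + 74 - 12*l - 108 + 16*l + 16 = 6*l - 30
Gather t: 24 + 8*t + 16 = 8*t + 40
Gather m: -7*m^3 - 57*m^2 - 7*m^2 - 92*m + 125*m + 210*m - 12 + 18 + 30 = -7*m^3 - 64*m^2 + 243*m + 36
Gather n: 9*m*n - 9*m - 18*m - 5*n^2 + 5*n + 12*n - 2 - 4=-27*m - 5*n^2 + n*(9*m + 17) - 6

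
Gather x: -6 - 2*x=-2*x - 6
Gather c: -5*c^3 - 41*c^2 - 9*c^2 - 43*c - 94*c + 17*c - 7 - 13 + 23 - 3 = -5*c^3 - 50*c^2 - 120*c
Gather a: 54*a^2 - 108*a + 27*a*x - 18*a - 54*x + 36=54*a^2 + a*(27*x - 126) - 54*x + 36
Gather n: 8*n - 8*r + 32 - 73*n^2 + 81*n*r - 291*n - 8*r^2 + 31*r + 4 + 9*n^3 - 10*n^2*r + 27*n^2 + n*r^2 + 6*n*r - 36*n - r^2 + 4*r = 9*n^3 + n^2*(-10*r - 46) + n*(r^2 + 87*r - 319) - 9*r^2 + 27*r + 36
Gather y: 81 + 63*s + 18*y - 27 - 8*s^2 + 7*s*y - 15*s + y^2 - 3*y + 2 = -8*s^2 + 48*s + y^2 + y*(7*s + 15) + 56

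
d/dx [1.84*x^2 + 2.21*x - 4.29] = 3.68*x + 2.21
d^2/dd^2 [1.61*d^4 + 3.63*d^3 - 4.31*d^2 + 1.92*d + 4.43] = 19.32*d^2 + 21.78*d - 8.62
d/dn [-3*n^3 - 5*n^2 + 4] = n*(-9*n - 10)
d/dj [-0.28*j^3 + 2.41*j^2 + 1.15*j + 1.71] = -0.84*j^2 + 4.82*j + 1.15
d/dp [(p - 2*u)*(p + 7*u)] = 2*p + 5*u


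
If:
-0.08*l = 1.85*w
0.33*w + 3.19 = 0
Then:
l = 223.54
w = -9.67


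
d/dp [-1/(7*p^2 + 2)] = 14*p/(7*p^2 + 2)^2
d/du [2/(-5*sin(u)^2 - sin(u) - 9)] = 2*(10*sin(u) + 1)*cos(u)/(5*sin(u)^2 + sin(u) + 9)^2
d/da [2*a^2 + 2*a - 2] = 4*a + 2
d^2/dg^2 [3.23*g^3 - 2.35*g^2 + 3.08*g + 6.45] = 19.38*g - 4.7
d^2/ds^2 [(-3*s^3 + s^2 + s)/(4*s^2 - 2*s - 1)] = 2*(-6*s^2 + 3*s - 1)/(64*s^6 - 96*s^5 + 40*s^3 - 6*s - 1)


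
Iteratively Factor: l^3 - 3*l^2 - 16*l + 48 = (l - 4)*(l^2 + l - 12) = (l - 4)*(l + 4)*(l - 3)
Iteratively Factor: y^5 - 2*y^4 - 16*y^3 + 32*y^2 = (y + 4)*(y^4 - 6*y^3 + 8*y^2) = y*(y + 4)*(y^3 - 6*y^2 + 8*y) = y*(y - 2)*(y + 4)*(y^2 - 4*y) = y*(y - 4)*(y - 2)*(y + 4)*(y)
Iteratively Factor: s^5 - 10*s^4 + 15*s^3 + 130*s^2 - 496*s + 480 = (s - 5)*(s^4 - 5*s^3 - 10*s^2 + 80*s - 96) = (s - 5)*(s + 4)*(s^3 - 9*s^2 + 26*s - 24) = (s - 5)*(s - 3)*(s + 4)*(s^2 - 6*s + 8) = (s - 5)*(s - 4)*(s - 3)*(s + 4)*(s - 2)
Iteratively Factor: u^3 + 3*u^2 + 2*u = (u)*(u^2 + 3*u + 2) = u*(u + 2)*(u + 1)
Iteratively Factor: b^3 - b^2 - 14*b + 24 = (b - 3)*(b^2 + 2*b - 8) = (b - 3)*(b + 4)*(b - 2)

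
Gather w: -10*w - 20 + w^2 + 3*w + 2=w^2 - 7*w - 18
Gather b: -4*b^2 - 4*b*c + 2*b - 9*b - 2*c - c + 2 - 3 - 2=-4*b^2 + b*(-4*c - 7) - 3*c - 3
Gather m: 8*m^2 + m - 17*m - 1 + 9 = 8*m^2 - 16*m + 8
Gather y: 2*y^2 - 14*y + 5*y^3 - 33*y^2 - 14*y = 5*y^3 - 31*y^2 - 28*y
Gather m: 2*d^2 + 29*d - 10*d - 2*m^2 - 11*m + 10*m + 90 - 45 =2*d^2 + 19*d - 2*m^2 - m + 45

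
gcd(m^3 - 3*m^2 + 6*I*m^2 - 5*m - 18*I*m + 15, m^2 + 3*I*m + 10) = m + 5*I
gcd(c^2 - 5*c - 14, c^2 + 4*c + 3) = 1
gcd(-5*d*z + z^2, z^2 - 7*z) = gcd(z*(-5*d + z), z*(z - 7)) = z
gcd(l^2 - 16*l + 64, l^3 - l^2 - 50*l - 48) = l - 8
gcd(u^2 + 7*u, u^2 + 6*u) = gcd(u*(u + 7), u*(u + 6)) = u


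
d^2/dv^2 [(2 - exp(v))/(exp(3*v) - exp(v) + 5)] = ((4 - 2*exp(v))*(3*exp(2*v) - 1)^2*exp(v) + ((exp(v) - 2)*(9*exp(2*v) - 1) + (6*exp(2*v) - 2)*exp(v))*(exp(3*v) - exp(v) + 5) - (exp(3*v) - exp(v) + 5)^2)*exp(v)/(exp(3*v) - exp(v) + 5)^3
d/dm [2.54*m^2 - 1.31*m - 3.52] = 5.08*m - 1.31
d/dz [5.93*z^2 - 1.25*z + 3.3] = 11.86*z - 1.25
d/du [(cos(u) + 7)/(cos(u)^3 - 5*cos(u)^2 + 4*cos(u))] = 2*(cos(u)^3 + 8*cos(u)^2 - 35*cos(u) + 14)*sin(u)/((cos(u) - 4)^2*(cos(u) - 1)^2*cos(u)^2)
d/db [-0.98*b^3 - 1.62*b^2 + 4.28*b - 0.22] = -2.94*b^2 - 3.24*b + 4.28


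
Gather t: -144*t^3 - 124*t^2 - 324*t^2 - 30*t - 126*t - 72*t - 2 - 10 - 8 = -144*t^3 - 448*t^2 - 228*t - 20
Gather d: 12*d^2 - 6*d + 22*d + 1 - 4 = 12*d^2 + 16*d - 3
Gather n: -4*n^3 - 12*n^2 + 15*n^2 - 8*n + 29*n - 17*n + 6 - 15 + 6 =-4*n^3 + 3*n^2 + 4*n - 3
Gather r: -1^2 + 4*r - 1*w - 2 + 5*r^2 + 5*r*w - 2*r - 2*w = 5*r^2 + r*(5*w + 2) - 3*w - 3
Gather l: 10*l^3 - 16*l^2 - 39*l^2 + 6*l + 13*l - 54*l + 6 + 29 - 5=10*l^3 - 55*l^2 - 35*l + 30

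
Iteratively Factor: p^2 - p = (p)*(p - 1)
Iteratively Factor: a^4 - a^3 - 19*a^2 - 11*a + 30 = (a + 2)*(a^3 - 3*a^2 - 13*a + 15) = (a + 2)*(a + 3)*(a^2 - 6*a + 5) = (a - 5)*(a + 2)*(a + 3)*(a - 1)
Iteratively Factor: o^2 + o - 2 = (o + 2)*(o - 1)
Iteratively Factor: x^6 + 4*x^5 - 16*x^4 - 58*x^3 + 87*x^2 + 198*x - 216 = (x - 1)*(x^5 + 5*x^4 - 11*x^3 - 69*x^2 + 18*x + 216) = (x - 1)*(x + 3)*(x^4 + 2*x^3 - 17*x^2 - 18*x + 72) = (x - 3)*(x - 1)*(x + 3)*(x^3 + 5*x^2 - 2*x - 24) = (x - 3)*(x - 2)*(x - 1)*(x + 3)*(x^2 + 7*x + 12) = (x - 3)*(x - 2)*(x - 1)*(x + 3)*(x + 4)*(x + 3)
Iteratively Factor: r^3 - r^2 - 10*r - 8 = (r + 1)*(r^2 - 2*r - 8) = (r + 1)*(r + 2)*(r - 4)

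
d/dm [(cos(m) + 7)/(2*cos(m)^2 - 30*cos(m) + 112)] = (cos(m)^2 + 14*cos(m) - 161)*sin(m)/(2*(cos(m)^2 - 15*cos(m) + 56)^2)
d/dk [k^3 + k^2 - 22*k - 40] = 3*k^2 + 2*k - 22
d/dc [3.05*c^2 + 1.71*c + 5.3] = 6.1*c + 1.71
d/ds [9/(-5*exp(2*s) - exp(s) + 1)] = (90*exp(s) + 9)*exp(s)/(5*exp(2*s) + exp(s) - 1)^2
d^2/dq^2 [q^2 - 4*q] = 2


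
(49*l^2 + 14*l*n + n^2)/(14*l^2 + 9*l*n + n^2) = (7*l + n)/(2*l + n)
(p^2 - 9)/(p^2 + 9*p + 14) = (p^2 - 9)/(p^2 + 9*p + 14)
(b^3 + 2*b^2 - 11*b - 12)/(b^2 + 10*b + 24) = (b^2 - 2*b - 3)/(b + 6)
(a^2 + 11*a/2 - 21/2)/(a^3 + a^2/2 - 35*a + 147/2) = (2*a - 3)/(2*a^2 - 13*a + 21)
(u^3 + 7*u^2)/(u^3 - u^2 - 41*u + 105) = u^2/(u^2 - 8*u + 15)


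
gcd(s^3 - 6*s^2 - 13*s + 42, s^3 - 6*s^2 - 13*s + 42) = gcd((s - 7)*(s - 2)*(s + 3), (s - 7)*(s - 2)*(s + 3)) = s^3 - 6*s^2 - 13*s + 42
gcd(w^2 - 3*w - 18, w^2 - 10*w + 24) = w - 6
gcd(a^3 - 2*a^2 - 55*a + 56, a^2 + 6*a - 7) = a^2 + 6*a - 7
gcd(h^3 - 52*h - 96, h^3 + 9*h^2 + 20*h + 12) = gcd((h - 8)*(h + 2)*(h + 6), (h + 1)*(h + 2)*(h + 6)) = h^2 + 8*h + 12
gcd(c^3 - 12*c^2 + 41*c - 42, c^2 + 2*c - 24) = 1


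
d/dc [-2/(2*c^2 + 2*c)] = (2*c + 1)/(c^2*(c + 1)^2)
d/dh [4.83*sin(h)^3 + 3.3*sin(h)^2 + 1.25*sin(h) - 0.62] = (14.49*sin(h)^2 + 6.6*sin(h) + 1.25)*cos(h)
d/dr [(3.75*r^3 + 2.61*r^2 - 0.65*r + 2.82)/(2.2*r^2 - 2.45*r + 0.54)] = (8.25000000000001*r^4 - 18.375*r^3 + 1.1105*r^2 - 9.5892*r + 6.558)/(4.84*r^4 - 10.78*r^3 + 8.3785*r^2 - 2.646*r + 0.2916)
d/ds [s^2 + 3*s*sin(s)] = 3*s*cos(s) + 2*s + 3*sin(s)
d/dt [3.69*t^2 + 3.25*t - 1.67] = 7.38*t + 3.25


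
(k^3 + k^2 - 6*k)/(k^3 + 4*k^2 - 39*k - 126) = k*(k - 2)/(k^2 + k - 42)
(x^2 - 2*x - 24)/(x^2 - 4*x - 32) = (x - 6)/(x - 8)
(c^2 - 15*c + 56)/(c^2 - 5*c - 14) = (c - 8)/(c + 2)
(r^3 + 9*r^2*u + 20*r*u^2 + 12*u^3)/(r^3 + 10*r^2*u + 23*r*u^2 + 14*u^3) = (r + 6*u)/(r + 7*u)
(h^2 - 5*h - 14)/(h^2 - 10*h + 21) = (h + 2)/(h - 3)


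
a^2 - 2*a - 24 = (a - 6)*(a + 4)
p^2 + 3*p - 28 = (p - 4)*(p + 7)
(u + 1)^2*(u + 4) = u^3 + 6*u^2 + 9*u + 4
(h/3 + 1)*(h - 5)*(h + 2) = h^3/3 - 19*h/3 - 10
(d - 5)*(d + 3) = d^2 - 2*d - 15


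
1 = 1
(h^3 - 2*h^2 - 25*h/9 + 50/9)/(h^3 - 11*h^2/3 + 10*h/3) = (h + 5/3)/h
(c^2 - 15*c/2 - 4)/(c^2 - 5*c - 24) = (c + 1/2)/(c + 3)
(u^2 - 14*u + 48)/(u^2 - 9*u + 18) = (u - 8)/(u - 3)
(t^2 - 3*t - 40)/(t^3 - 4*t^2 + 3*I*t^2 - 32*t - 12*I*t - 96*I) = (t + 5)/(t^2 + t*(4 + 3*I) + 12*I)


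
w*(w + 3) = w^2 + 3*w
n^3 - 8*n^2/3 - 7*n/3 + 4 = (n - 3)*(n - 1)*(n + 4/3)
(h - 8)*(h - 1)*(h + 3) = h^3 - 6*h^2 - 19*h + 24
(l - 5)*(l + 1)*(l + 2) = l^3 - 2*l^2 - 13*l - 10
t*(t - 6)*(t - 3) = t^3 - 9*t^2 + 18*t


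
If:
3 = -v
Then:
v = -3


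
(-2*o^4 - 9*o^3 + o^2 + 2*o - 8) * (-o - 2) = 2*o^5 + 13*o^4 + 17*o^3 - 4*o^2 + 4*o + 16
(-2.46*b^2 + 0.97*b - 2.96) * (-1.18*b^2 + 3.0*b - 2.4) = 2.9028*b^4 - 8.5246*b^3 + 12.3068*b^2 - 11.208*b + 7.104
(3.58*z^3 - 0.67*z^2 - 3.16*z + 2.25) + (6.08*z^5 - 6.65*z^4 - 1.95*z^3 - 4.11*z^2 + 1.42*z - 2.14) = 6.08*z^5 - 6.65*z^4 + 1.63*z^3 - 4.78*z^2 - 1.74*z + 0.11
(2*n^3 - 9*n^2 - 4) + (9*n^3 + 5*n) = 11*n^3 - 9*n^2 + 5*n - 4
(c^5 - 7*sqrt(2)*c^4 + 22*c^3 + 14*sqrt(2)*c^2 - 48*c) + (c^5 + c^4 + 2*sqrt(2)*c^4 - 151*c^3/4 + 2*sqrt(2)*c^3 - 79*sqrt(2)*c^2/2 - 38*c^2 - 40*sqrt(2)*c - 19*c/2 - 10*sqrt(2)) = 2*c^5 - 5*sqrt(2)*c^4 + c^4 - 63*c^3/4 + 2*sqrt(2)*c^3 - 38*c^2 - 51*sqrt(2)*c^2/2 - 115*c/2 - 40*sqrt(2)*c - 10*sqrt(2)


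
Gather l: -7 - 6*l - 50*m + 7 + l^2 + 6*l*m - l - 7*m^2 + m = l^2 + l*(6*m - 7) - 7*m^2 - 49*m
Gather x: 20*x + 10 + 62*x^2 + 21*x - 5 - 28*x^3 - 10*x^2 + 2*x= -28*x^3 + 52*x^2 + 43*x + 5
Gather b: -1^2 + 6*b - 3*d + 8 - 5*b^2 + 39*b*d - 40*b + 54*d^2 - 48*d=-5*b^2 + b*(39*d - 34) + 54*d^2 - 51*d + 7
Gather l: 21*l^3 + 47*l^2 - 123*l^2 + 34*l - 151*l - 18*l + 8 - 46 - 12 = 21*l^3 - 76*l^2 - 135*l - 50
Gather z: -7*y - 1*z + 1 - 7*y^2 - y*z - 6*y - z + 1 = -7*y^2 - 13*y + z*(-y - 2) + 2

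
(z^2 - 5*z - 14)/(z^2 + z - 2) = (z - 7)/(z - 1)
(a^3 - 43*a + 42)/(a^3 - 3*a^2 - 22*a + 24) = (a + 7)/(a + 4)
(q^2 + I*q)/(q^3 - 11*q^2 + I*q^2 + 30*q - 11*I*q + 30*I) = q/(q^2 - 11*q + 30)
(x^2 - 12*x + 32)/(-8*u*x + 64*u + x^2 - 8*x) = (x - 4)/(-8*u + x)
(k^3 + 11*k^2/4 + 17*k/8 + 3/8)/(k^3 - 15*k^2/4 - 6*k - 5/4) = (k + 3/2)/(k - 5)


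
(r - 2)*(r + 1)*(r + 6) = r^3 + 5*r^2 - 8*r - 12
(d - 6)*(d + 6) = d^2 - 36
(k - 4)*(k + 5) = k^2 + k - 20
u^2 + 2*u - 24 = (u - 4)*(u + 6)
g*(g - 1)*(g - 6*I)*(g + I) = g^4 - g^3 - 5*I*g^3 + 6*g^2 + 5*I*g^2 - 6*g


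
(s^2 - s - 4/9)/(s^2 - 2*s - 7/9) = (3*s - 4)/(3*s - 7)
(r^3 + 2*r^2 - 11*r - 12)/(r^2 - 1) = (r^2 + r - 12)/(r - 1)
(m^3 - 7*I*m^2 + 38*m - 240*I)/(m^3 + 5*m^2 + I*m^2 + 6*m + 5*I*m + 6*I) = (m^3 - 7*I*m^2 + 38*m - 240*I)/(m^3 + m^2*(5 + I) + m*(6 + 5*I) + 6*I)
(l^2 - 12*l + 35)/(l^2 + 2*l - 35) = (l - 7)/(l + 7)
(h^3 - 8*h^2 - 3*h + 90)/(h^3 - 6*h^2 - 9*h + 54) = (h - 5)/(h - 3)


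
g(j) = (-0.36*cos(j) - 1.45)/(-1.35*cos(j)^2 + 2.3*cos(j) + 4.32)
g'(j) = (-2.7*sin(j)*cos(j) + 2.3*sin(j))*(-0.36*cos(j) - 1.45)/(-1.35*cos(j)^2 + 2.3*cos(j) + 4.32)^2 + 0.36*sin(j)/(-1.35*cos(j)^2 + 2.3*cos(j) + 4.32) = (0.486*cos(j)^2 + 3.915*cos(j) - 1.7798)*sin(j)/(1.8225*cos(j)^4 - 6.21*cos(j)^3 - 6.374*cos(j)^2 + 19.872*cos(j) + 18.6624)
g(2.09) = -0.45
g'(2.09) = -0.39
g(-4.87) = -0.32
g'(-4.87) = -0.05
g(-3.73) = -0.78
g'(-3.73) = -1.20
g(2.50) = -0.72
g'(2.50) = -1.06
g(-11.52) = -0.32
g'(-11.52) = 0.01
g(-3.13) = -1.63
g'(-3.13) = 0.13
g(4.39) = -0.39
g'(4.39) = 0.24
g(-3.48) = -1.17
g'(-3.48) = -1.86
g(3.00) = -1.52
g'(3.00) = -1.41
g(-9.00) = -1.02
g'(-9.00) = 1.67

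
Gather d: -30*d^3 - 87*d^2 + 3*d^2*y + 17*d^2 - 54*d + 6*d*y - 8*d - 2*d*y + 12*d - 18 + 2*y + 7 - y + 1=-30*d^3 + d^2*(3*y - 70) + d*(4*y - 50) + y - 10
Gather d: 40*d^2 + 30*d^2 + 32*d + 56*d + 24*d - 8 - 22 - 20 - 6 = 70*d^2 + 112*d - 56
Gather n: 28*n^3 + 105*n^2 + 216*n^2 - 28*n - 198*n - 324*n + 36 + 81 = 28*n^3 + 321*n^2 - 550*n + 117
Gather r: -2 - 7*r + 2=-7*r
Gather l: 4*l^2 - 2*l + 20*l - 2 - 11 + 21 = 4*l^2 + 18*l + 8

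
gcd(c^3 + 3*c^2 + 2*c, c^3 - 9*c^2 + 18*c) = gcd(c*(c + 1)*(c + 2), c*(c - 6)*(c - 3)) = c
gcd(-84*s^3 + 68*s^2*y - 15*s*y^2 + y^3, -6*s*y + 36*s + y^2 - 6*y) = -6*s + y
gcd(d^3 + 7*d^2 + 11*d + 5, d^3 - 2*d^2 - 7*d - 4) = d^2 + 2*d + 1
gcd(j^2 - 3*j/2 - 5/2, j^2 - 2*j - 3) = j + 1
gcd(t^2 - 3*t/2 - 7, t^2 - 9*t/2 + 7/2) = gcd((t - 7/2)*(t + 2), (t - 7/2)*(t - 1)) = t - 7/2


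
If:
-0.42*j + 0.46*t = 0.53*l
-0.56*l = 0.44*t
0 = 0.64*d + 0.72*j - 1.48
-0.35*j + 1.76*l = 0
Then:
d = 2.31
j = 0.00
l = 0.00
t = 0.00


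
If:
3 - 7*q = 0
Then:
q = 3/7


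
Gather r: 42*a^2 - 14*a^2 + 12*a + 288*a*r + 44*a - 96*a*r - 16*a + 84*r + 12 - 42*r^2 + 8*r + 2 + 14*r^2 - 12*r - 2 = 28*a^2 + 40*a - 28*r^2 + r*(192*a + 80) + 12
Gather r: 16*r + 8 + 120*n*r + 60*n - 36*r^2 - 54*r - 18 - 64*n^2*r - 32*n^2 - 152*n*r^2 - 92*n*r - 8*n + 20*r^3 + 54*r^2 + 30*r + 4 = -32*n^2 + 52*n + 20*r^3 + r^2*(18 - 152*n) + r*(-64*n^2 + 28*n - 8) - 6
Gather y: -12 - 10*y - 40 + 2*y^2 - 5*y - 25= 2*y^2 - 15*y - 77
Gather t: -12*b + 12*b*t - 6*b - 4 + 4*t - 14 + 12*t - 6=-18*b + t*(12*b + 16) - 24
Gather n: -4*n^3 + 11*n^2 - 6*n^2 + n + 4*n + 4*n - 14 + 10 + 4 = -4*n^3 + 5*n^2 + 9*n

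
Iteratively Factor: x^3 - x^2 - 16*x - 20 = (x + 2)*(x^2 - 3*x - 10) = (x + 2)^2*(x - 5)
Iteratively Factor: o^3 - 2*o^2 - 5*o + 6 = (o + 2)*(o^2 - 4*o + 3) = (o - 1)*(o + 2)*(o - 3)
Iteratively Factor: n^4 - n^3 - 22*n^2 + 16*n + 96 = (n - 3)*(n^3 + 2*n^2 - 16*n - 32) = (n - 3)*(n + 2)*(n^2 - 16) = (n - 4)*(n - 3)*(n + 2)*(n + 4)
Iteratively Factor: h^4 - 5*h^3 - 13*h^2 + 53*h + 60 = (h - 5)*(h^3 - 13*h - 12) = (h - 5)*(h - 4)*(h^2 + 4*h + 3) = (h - 5)*(h - 4)*(h + 1)*(h + 3)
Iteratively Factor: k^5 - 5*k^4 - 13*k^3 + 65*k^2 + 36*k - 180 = (k - 5)*(k^4 - 13*k^2 + 36) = (k - 5)*(k - 2)*(k^3 + 2*k^2 - 9*k - 18) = (k - 5)*(k - 2)*(k + 3)*(k^2 - k - 6) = (k - 5)*(k - 2)*(k + 2)*(k + 3)*(k - 3)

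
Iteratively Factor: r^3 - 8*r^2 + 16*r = (r - 4)*(r^2 - 4*r) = (r - 4)^2*(r)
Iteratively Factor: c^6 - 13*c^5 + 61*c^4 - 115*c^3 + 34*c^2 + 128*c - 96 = (c + 1)*(c^5 - 14*c^4 + 75*c^3 - 190*c^2 + 224*c - 96) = (c - 3)*(c + 1)*(c^4 - 11*c^3 + 42*c^2 - 64*c + 32) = (c - 4)*(c - 3)*(c + 1)*(c^3 - 7*c^2 + 14*c - 8) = (c - 4)*(c - 3)*(c - 2)*(c + 1)*(c^2 - 5*c + 4) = (c - 4)^2*(c - 3)*(c - 2)*(c + 1)*(c - 1)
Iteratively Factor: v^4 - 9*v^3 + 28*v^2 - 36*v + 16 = (v - 2)*(v^3 - 7*v^2 + 14*v - 8) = (v - 2)*(v - 1)*(v^2 - 6*v + 8) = (v - 2)^2*(v - 1)*(v - 4)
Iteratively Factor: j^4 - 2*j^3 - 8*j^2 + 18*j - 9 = (j - 1)*(j^3 - j^2 - 9*j + 9) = (j - 1)^2*(j^2 - 9) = (j - 1)^2*(j + 3)*(j - 3)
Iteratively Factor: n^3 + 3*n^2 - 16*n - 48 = (n + 3)*(n^2 - 16) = (n + 3)*(n + 4)*(n - 4)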